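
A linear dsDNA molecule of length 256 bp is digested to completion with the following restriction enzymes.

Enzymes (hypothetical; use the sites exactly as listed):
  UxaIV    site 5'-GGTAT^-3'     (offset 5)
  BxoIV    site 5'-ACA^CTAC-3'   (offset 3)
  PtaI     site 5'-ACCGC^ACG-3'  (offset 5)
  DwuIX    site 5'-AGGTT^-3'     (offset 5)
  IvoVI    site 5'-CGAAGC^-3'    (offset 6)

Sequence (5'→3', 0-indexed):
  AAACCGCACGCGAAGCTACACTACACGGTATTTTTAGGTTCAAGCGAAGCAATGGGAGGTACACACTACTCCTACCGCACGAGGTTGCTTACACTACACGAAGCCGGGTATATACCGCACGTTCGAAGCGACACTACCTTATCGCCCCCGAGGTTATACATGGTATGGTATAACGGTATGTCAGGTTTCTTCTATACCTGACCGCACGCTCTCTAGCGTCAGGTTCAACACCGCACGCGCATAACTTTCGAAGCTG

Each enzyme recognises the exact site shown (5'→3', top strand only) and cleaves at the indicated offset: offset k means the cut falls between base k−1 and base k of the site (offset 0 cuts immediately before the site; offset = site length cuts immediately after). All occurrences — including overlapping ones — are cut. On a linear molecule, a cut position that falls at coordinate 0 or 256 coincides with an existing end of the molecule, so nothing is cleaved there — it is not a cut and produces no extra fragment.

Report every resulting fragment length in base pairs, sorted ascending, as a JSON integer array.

Site scan:
  UxaIV (GGTAT, off=5): starts [26, 106, 161, 166, 174] → cuts [31, 111, 166, 171, 179]
  BxoIV (ACACTAC, off=3): starts [17, 62, 90, 130] → cuts [20, 65, 93, 133]
  PtaI (ACCGCACG, off=5): starts [2, 73, 113, 200, 229] → cuts [7, 78, 118, 205, 234]
  DwuIX (AGGTT, off=5): starts [35, 81, 150, 182, 220] → cuts [40, 86, 155, 187, 225]
  IvoVI (CGAAGC, off=6): starts [10, 44, 98, 123, 248] → cuts [16, 50, 104, 129, 254]

Pooled cuts: [7, 16, 20, 31, 40, 50, 65, 78, 86, 93, 104, 111, 118, 129, 133, 155, 166, 171, 179, 187, 205, 225, 234, 254]

Fragment lengths:
  [0,7): 7 bp
  [7,16): 9 bp
  [16,20): 4 bp
  [20,31): 11 bp
  [31,40): 9 bp
  [40,50): 10 bp
  [50,65): 15 bp
  [65,78): 13 bp
  [78,86): 8 bp
  [86,93): 7 bp
  [93,104): 11 bp
  [104,111): 7 bp
  [111,118): 7 bp
  [118,129): 11 bp
  [129,133): 4 bp
  [133,155): 22 bp
  [155,166): 11 bp
  [166,171): 5 bp
  [171,179): 8 bp
  [179,187): 8 bp
  [187,205): 18 bp
  [205,225): 20 bp
  [225,234): 9 bp
  [234,254): 20 bp
  [254,256): 2 bp

[2,4,4,5,7,7,7,7,8,8,8,9,9,9,10,11,11,11,11,13,15,18,20,20,22]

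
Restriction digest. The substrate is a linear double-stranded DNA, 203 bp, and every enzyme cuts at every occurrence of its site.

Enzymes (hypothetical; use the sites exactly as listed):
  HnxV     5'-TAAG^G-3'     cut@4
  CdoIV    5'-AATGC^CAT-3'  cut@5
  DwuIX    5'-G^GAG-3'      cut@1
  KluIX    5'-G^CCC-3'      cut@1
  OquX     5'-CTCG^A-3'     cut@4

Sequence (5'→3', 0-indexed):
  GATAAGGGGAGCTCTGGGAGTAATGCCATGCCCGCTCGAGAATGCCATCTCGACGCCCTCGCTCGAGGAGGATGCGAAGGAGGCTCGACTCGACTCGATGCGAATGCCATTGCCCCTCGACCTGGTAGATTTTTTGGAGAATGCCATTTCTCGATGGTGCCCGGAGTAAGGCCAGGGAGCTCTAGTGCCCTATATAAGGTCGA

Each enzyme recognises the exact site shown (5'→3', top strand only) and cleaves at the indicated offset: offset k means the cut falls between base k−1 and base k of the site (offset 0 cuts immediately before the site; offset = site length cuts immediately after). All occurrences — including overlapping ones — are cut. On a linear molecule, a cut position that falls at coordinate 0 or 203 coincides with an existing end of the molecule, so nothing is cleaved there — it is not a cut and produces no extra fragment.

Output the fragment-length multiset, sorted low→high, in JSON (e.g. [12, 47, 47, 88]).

Scan for sites:
  HnxV TAAGG/4: at [2, 166, 194] ⇒ [6, 170, 198]
  CdoIV AATGCCAT/5: at [21, 40, 102, 139] ⇒ [26, 45, 107, 144]
  DwuIX GGAG/1: at [7, 16, 66, 78, 135, 162, 175] ⇒ [8, 17, 67, 79, 136, 163, 176]
  KluIX GCCC/1: at [29, 54, 111, 158, 186] ⇒ [30, 55, 112, 159, 187]
  OquX CTCGA/4: at [34, 48, 61, 83, 88, 93, 115, 149] ⇒ [38, 52, 65, 87, 92, 97, 119, 153]

Pooled cuts: [6, 8, 17, 26, 30, 38, 45, 52, 55, 65, 67, 79, 87, 92, 97, 107, 112, 119, 136, 144, 153, 159, 163, 170, 176, 187, 198]

Fragment lengths:
  [0,6): 6 bp
  [6,8): 2 bp
  [8,17): 9 bp
  [17,26): 9 bp
  [26,30): 4 bp
  [30,38): 8 bp
  [38,45): 7 bp
  [45,52): 7 bp
  [52,55): 3 bp
  [55,65): 10 bp
  [65,67): 2 bp
  [67,79): 12 bp
  [79,87): 8 bp
  [87,92): 5 bp
  [92,97): 5 bp
  [97,107): 10 bp
  [107,112): 5 bp
  [112,119): 7 bp
  [119,136): 17 bp
  [136,144): 8 bp
  [144,153): 9 bp
  [153,159): 6 bp
  [159,163): 4 bp
  [163,170): 7 bp
  [170,176): 6 bp
  [176,187): 11 bp
  [187,198): 11 bp
  [198,203): 5 bp

[2,2,3,4,4,5,5,5,5,6,6,6,7,7,7,7,8,8,8,9,9,9,10,10,11,11,12,17]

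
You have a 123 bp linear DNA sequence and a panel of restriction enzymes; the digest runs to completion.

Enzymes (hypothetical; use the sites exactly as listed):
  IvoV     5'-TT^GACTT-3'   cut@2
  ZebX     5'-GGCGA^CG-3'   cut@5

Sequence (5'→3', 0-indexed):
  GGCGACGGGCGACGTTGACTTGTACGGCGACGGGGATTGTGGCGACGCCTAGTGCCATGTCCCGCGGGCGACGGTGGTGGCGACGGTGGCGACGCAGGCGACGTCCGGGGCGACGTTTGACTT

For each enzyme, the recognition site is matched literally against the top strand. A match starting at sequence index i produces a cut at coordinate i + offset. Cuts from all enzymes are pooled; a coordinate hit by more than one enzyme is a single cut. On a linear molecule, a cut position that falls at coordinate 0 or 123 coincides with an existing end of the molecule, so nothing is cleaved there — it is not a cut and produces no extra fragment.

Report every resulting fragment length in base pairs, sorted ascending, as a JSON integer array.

[4,5,5,5,7,9,9,12,12,14,15,26]

Scan for sites:
  IvoV (TTGACTT, off=2): starts [14, 116] → cuts [16, 118]
  ZebX (GGCGACG, off=5): starts [0, 7, 25, 40, 66, 78, 87, 96, 108] → cuts [5, 12, 30, 45, 71, 83, 92, 101, 113]

All cut coordinates (distinct, sorted): [5, 12, 16, 30, 45, 71, 83, 92, 101, 113, 118]

Fragments:
  [0,5): 5 bp
  [5,12): 7 bp
  [12,16): 4 bp
  [16,30): 14 bp
  [30,45): 15 bp
  [45,71): 26 bp
  [71,83): 12 bp
  [83,92): 9 bp
  [92,101): 9 bp
  [101,113): 12 bp
  [113,118): 5 bp
  [118,123): 5 bp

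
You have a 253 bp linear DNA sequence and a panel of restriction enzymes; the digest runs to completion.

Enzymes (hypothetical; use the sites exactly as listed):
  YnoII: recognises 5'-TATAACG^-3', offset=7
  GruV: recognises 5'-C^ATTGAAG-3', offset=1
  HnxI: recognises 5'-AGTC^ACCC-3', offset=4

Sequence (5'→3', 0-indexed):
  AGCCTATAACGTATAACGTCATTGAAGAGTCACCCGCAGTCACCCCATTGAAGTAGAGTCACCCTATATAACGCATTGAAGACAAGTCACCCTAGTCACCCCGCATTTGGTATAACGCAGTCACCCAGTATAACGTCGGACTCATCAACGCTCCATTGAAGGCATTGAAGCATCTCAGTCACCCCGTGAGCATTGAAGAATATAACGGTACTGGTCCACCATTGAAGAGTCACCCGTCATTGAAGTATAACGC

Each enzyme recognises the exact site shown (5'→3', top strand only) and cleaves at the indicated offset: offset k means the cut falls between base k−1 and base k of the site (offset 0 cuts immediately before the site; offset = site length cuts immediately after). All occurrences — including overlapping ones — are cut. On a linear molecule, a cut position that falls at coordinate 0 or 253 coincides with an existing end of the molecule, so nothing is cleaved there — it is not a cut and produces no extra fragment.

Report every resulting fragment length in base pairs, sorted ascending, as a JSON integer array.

Per-enzyme occurrences:
  YnoII (TATAACG, off=7): starts [4, 11, 66, 110, 128, 200, 245] → cuts [11, 18, 73, 117, 135, 207, 252]
  GruV (CATTGAAG, off=1): starts [19, 45, 73, 153, 162, 190, 219, 237] → cuts [20, 46, 74, 154, 163, 191, 220, 238]
  HnxI (AGTCACCC, off=4): starts [27, 37, 56, 84, 93, 118, 176, 227] → cuts [31, 41, 60, 88, 97, 122, 180, 231]

All cut coordinates (distinct, sorted): [11, 18, 20, 31, 41, 46, 60, 73, 74, 88, 97, 117, 122, 135, 154, 163, 180, 191, 207, 220, 231, 238, 252]

Fragment lengths:
  [0,11): 11 bp
  [11,18): 7 bp
  [18,20): 2 bp
  [20,31): 11 bp
  [31,41): 10 bp
  [41,46): 5 bp
  [46,60): 14 bp
  [60,73): 13 bp
  [73,74): 1 bp
  [74,88): 14 bp
  [88,97): 9 bp
  [97,117): 20 bp
  [117,122): 5 bp
  [122,135): 13 bp
  [135,154): 19 bp
  [154,163): 9 bp
  [163,180): 17 bp
  [180,191): 11 bp
  [191,207): 16 bp
  [207,220): 13 bp
  [220,231): 11 bp
  [231,238): 7 bp
  [238,252): 14 bp
  [252,253): 1 bp

[1,1,2,5,5,7,7,9,9,10,11,11,11,11,13,13,13,14,14,14,16,17,19,20]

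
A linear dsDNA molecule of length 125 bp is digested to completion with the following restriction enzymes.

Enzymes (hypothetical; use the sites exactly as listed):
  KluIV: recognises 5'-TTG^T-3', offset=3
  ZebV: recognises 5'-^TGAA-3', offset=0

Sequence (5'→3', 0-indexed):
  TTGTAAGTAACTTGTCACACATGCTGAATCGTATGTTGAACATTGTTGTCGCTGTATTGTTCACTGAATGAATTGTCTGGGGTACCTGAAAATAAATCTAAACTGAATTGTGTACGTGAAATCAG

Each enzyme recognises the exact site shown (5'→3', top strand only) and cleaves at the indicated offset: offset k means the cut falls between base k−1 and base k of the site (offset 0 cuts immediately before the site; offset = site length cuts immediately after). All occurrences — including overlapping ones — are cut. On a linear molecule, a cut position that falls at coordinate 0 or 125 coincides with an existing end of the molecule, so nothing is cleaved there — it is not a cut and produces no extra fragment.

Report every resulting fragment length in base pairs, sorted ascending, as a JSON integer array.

Scan for sites:
  KluIV TTGT/3: at [0, 11, 42, 45, 56, 72, 107] ⇒ [3, 14, 45, 48, 59, 75, 110]
  ZebV TGAA/0: at [24, 36, 64, 68, 86, 103, 116] ⇒ [24, 36, 64, 68, 86, 103, 116]

All cut coordinates (distinct, sorted): [3, 14, 24, 36, 45, 48, 59, 64, 68, 75, 86, 103, 110, 116]

Fragments:
  [0,3): 3 bp
  [3,14): 11 bp
  [14,24): 10 bp
  [24,36): 12 bp
  [36,45): 9 bp
  [45,48): 3 bp
  [48,59): 11 bp
  [59,64): 5 bp
  [64,68): 4 bp
  [68,75): 7 bp
  [75,86): 11 bp
  [86,103): 17 bp
  [103,110): 7 bp
  [110,116): 6 bp
  [116,125): 9 bp

[3,3,4,5,6,7,7,9,9,10,11,11,11,12,17]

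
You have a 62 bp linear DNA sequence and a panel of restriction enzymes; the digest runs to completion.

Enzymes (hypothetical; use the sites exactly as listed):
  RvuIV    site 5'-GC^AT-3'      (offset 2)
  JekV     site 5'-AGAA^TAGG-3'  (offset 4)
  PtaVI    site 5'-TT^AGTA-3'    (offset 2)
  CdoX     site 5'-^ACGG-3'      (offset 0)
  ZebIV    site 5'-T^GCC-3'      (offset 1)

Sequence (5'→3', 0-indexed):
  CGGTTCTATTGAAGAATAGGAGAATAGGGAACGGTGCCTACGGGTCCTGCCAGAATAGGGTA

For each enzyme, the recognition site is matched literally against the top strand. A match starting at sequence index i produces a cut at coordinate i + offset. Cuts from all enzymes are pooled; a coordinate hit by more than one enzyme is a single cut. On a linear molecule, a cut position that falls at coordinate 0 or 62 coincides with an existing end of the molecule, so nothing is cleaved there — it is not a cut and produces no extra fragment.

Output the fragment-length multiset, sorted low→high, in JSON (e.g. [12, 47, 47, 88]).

Scan for sites:
  RvuIV (GCAT, off=2): no sites
  JekV (AGAATAGG, off=4): starts [12, 20, 51] → cuts [16, 24, 55]
  PtaVI (TTAGTA, off=2): no sites
  CdoX (ACGG, off=0): starts [30, 39] → cuts [30, 39]
  ZebIV (TGCC, off=1): starts [34, 47] → cuts [35, 48]

All cut coordinates (distinct, sorted): [16, 24, 30, 35, 39, 48, 55]

Fragment lengths:
  [0,16): 16 bp
  [16,24): 8 bp
  [24,30): 6 bp
  [30,35): 5 bp
  [35,39): 4 bp
  [39,48): 9 bp
  [48,55): 7 bp
  [55,62): 7 bp

[4,5,6,7,7,8,9,16]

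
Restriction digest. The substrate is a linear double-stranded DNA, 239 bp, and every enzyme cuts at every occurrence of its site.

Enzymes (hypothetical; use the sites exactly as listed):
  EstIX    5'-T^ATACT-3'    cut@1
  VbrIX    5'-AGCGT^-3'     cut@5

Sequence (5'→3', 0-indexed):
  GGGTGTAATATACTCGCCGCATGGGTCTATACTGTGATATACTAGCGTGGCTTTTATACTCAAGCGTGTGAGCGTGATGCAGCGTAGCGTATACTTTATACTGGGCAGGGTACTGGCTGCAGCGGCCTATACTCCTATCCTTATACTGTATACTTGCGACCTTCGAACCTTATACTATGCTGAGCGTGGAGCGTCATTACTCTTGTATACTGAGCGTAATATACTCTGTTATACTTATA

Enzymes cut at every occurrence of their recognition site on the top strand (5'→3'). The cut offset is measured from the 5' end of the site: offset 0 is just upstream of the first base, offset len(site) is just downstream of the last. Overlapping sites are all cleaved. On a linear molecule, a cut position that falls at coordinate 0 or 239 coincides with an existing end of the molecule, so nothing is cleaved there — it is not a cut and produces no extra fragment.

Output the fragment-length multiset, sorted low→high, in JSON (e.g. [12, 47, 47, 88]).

[3,5,7,7,7,7,8,9,9,10,10,10,10,11,12,12,14,16,19,22,31]

Site scan:
  EstIX (TATACT, off=1): starts [8, 27, 37, 54, 89, 96, 127, 141, 148, 170, 205, 219, 229] → cuts [9, 28, 38, 55, 90, 97, 128, 142, 149, 171, 206, 220, 230]
  VbrIX (AGCGT, off=5): starts [43, 62, 70, 80, 85, 182, 189, 212] → cuts [48, 67, 75, 85, 90, 187, 194, 217]

Pooled cuts: [9, 28, 38, 48, 55, 67, 75, 85, 90, 97, 128, 142, 149, 171, 187, 194, 206, 217, 220, 230]

Fragment lengths:
  [0,9): 9 bp
  [9,28): 19 bp
  [28,38): 10 bp
  [38,48): 10 bp
  [48,55): 7 bp
  [55,67): 12 bp
  [67,75): 8 bp
  [75,85): 10 bp
  [85,90): 5 bp
  [90,97): 7 bp
  [97,128): 31 bp
  [128,142): 14 bp
  [142,149): 7 bp
  [149,171): 22 bp
  [171,187): 16 bp
  [187,194): 7 bp
  [194,206): 12 bp
  [206,217): 11 bp
  [217,220): 3 bp
  [220,230): 10 bp
  [230,239): 9 bp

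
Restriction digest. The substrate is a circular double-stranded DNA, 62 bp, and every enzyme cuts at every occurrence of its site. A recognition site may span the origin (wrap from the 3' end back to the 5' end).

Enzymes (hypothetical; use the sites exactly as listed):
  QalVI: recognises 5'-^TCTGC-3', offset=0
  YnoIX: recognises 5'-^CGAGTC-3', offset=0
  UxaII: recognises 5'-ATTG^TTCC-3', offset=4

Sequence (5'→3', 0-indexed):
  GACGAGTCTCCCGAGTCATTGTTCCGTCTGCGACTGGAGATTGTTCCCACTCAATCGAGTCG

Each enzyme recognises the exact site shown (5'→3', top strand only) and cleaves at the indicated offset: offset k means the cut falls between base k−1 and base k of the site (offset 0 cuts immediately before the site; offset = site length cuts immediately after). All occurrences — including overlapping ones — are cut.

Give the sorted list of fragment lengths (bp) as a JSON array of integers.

[5,9,9,10,12,17]

Per-enzyme occurrences:
  QalVI TCTGC/0: at [26] ⇒ [26]
  YnoIX CGAGTC/0: at [2, 11, 55] ⇒ [2, 11, 55]
  UxaII ATTGTTCC/4: at [17, 39] ⇒ [21, 43]

All cut coordinates (distinct, sorted): [2, 11, 21, 26, 43, 55]

Fragment lengths:
  2→11: 9 bp
  11→21: 10 bp
  21→26: 5 bp
  26→43: 17 bp
  43→55: 12 bp
  55→2 (wrap): 62-55+2 = 9 bp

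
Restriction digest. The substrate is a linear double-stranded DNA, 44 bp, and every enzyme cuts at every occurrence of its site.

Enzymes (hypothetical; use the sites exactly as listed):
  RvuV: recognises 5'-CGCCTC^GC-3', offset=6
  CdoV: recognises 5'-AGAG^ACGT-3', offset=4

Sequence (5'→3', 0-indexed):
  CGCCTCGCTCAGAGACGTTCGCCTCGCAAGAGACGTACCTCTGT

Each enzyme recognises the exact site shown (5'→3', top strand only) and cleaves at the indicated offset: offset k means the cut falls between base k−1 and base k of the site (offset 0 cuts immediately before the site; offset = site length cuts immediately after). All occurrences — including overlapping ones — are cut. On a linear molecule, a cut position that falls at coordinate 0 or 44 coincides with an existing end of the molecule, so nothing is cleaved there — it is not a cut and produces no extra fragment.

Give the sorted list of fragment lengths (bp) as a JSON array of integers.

Per-enzyme occurrences:
  RvuV (CGCCTCGC, off=6): starts [0, 19] → cuts [6, 25]
  CdoV (AGAGACGT, off=4): starts [10, 28] → cuts [14, 32]

Pooled cuts: [6, 14, 25, 32]

Fragments:
  [0,6): 6 bp
  [6,14): 8 bp
  [14,25): 11 bp
  [25,32): 7 bp
  [32,44): 12 bp

[6,7,8,11,12]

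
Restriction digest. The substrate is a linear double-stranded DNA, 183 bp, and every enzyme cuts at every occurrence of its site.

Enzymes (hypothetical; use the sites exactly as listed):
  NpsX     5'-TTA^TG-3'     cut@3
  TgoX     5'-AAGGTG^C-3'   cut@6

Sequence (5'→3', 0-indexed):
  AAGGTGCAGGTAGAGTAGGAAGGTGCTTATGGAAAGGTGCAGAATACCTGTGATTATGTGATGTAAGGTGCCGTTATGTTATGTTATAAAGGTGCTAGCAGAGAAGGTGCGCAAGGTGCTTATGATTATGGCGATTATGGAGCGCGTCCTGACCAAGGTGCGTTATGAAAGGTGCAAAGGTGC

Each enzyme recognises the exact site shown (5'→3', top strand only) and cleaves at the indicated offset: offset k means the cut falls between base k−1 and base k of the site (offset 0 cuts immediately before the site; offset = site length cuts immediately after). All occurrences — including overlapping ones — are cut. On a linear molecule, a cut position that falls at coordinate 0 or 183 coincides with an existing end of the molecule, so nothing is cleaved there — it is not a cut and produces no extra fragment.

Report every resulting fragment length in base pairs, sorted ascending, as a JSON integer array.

Site scan:
  NpsX (TTATG, off=3): starts [26, 53, 73, 78, 119, 125, 134, 162] → cuts [29, 56, 76, 81, 122, 128, 137, 165]
  TgoX (AAGGTGC, off=6): starts [0, 19, 33, 64, 88, 103, 112, 154, 168, 176] → cuts [6, 25, 39, 70, 94, 109, 118, 160, 174, 182]

Pooled cuts: [6, 25, 29, 39, 56, 70, 76, 81, 94, 109, 118, 122, 128, 137, 160, 165, 174, 182]

Fragment lengths:
  [0,6): 6 bp
  [6,25): 19 bp
  [25,29): 4 bp
  [29,39): 10 bp
  [39,56): 17 bp
  [56,70): 14 bp
  [70,76): 6 bp
  [76,81): 5 bp
  [81,94): 13 bp
  [94,109): 15 bp
  [109,118): 9 bp
  [118,122): 4 bp
  [122,128): 6 bp
  [128,137): 9 bp
  [137,160): 23 bp
  [160,165): 5 bp
  [165,174): 9 bp
  [174,182): 8 bp
  [182,183): 1 bp

[1,4,4,5,5,6,6,6,8,9,9,9,10,13,14,15,17,19,23]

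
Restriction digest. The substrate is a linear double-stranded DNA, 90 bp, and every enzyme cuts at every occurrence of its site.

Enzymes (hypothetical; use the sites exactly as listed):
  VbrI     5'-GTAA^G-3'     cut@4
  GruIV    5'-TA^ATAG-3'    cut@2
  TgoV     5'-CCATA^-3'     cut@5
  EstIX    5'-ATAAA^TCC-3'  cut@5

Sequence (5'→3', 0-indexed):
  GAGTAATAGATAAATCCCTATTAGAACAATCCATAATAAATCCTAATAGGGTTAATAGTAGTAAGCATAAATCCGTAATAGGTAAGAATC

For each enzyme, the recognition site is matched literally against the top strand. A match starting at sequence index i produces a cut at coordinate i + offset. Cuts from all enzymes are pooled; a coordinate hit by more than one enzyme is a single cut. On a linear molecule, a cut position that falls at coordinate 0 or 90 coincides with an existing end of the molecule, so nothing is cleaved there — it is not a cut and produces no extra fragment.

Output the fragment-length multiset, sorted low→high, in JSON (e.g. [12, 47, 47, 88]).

Per-enzyme occurrences:
  VbrI GTAAG/4: at [60, 81] ⇒ [64, 85]
  GruIV TAATAG/2: at [3, 43, 52, 75] ⇒ [5, 45, 54, 77]
  TgoV CCATA/5: at [30] ⇒ [35]
  EstIX ATAAATCC/5: at [9, 35, 66] ⇒ [14, 40, 71]

All cut coordinates (distinct, sorted): [5, 14, 35, 40, 45, 54, 64, 71, 77, 85]

Fragment lengths:
  [0,5): 5 bp
  [5,14): 9 bp
  [14,35): 21 bp
  [35,40): 5 bp
  [40,45): 5 bp
  [45,54): 9 bp
  [54,64): 10 bp
  [64,71): 7 bp
  [71,77): 6 bp
  [77,85): 8 bp
  [85,90): 5 bp

[5,5,5,5,6,7,8,9,9,10,21]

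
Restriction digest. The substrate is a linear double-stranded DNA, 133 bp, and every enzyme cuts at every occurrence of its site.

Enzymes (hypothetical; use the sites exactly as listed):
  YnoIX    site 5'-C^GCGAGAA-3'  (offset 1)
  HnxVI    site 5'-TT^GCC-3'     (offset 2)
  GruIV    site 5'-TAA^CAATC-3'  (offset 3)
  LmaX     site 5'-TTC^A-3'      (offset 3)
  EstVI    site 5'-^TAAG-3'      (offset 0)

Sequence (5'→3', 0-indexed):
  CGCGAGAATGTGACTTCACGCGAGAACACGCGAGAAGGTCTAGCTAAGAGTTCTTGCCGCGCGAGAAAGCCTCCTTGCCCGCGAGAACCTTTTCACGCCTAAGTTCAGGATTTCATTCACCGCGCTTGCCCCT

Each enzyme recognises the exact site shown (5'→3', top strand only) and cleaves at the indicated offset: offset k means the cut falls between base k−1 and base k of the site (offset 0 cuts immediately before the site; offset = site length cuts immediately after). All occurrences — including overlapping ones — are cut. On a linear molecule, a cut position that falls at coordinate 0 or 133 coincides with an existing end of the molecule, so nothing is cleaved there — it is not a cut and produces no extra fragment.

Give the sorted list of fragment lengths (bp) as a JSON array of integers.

Scan for sites:
  YnoIX (CGCGAGAA, off=1): starts [0, 18, 28, 59, 79] → cuts [1, 19, 29, 60, 80]
  HnxVI (TTGCC, off=2): starts [53, 74, 125] → cuts [55, 76, 127]
  GruIV (TAACAATC, off=3): no sites
  LmaX (TTCA, off=3): starts [14, 91, 103, 111, 115] → cuts [17, 94, 106, 114, 118]
  EstVI (TAAG, off=0): starts [44, 99] → cuts [44, 99]

All cut coordinates (distinct, sorted): [1, 17, 19, 29, 44, 55, 60, 76, 80, 94, 99, 106, 114, 118, 127]

Fragments:
  [0,1): 1 bp
  [1,17): 16 bp
  [17,19): 2 bp
  [19,29): 10 bp
  [29,44): 15 bp
  [44,55): 11 bp
  [55,60): 5 bp
  [60,76): 16 bp
  [76,80): 4 bp
  [80,94): 14 bp
  [94,99): 5 bp
  [99,106): 7 bp
  [106,114): 8 bp
  [114,118): 4 bp
  [118,127): 9 bp
  [127,133): 6 bp

[1,2,4,4,5,5,6,7,8,9,10,11,14,15,16,16]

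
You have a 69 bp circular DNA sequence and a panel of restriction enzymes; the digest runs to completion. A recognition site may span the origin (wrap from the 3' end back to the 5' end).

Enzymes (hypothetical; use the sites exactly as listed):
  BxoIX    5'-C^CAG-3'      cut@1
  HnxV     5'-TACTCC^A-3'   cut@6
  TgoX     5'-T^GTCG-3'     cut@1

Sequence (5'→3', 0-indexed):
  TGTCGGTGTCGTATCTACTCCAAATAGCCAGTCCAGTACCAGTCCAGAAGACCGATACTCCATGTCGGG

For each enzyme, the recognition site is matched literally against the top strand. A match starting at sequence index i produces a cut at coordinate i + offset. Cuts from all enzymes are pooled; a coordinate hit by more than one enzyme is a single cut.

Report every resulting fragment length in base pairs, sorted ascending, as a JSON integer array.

[2,5,5,6,6,7,7,14,17]

Scan for sites:
  BxoIX CCAG/1: at [27, 32, 38, 43] ⇒ [28, 33, 39, 44]
  HnxV TACTCCA/6: at [15, 55] ⇒ [21, 61]
  TgoX TGTCG/1: at [0, 6, 62] ⇒ [1, 7, 63]

All cut coordinates (distinct, sorted): [1, 7, 21, 28, 33, 39, 44, 61, 63]

Fragment lengths:
  1→7: 6 bp
  7→21: 14 bp
  21→28: 7 bp
  28→33: 5 bp
  33→39: 6 bp
  39→44: 5 bp
  44→61: 17 bp
  61→63: 2 bp
  63→1 (wrap): 69-63+1 = 7 bp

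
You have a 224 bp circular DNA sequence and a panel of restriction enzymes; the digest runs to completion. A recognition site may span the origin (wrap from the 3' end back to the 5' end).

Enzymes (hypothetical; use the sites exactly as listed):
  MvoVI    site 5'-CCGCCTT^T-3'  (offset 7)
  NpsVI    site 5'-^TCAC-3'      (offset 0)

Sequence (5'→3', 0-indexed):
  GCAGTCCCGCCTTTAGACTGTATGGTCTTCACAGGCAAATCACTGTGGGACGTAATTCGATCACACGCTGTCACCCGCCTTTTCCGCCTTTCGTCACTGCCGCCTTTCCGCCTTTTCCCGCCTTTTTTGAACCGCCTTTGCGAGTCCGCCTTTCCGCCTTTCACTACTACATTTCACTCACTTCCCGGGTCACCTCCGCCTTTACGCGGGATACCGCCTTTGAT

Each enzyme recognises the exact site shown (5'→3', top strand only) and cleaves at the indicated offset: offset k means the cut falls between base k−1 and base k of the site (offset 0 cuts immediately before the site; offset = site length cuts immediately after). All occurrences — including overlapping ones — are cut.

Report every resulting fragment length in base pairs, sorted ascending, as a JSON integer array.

[3,4,8,8,9,10,10,11,11,12,13,13,13,14,14,15,17,18,21]

Scan for sites:
  MvoVI (CCGCCTTT, off=7): starts [6, 74, 83, 99, 107, 117, 131, 145, 153, 195, 213] → cuts [13, 81, 90, 106, 114, 124, 138, 152, 160, 202, 220]
  NpsVI (TCAC, off=0): starts [28, 39, 60, 70, 93, 160, 173, 177, 189] → cuts [28, 39, 60, 70, 93, 160, 173, 177, 189]

All cut coordinates (distinct, sorted): [13, 28, 39, 60, 70, 81, 90, 93, 106, 114, 124, 138, 152, 160, 173, 177, 189, 202, 220]

Fragments:
  13→28: 15 bp
  28→39: 11 bp
  39→60: 21 bp
  60→70: 10 bp
  70→81: 11 bp
  81→90: 9 bp
  90→93: 3 bp
  93→106: 13 bp
  106→114: 8 bp
  114→124: 10 bp
  124→138: 14 bp
  138→152: 14 bp
  152→160: 8 bp
  160→173: 13 bp
  173→177: 4 bp
  177→189: 12 bp
  189→202: 13 bp
  202→220: 18 bp
  220→13 (wrap): 224-220+13 = 17 bp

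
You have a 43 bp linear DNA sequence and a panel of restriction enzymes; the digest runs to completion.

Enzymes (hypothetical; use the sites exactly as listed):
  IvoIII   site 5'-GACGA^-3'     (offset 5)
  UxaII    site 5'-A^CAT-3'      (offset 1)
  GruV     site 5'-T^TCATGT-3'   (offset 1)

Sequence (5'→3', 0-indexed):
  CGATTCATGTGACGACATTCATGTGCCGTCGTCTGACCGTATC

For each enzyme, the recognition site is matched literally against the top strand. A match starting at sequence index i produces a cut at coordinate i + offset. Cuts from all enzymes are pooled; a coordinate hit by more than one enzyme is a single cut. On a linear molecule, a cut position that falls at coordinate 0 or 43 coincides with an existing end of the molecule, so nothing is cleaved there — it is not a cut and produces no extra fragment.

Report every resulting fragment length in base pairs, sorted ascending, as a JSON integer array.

[3,4,11,25]

Scan for sites:
  IvoIII (GACGA, off=5): starts [10] → cuts [15]
  UxaII (ACAT, off=1): starts [14] → cuts [15]
  GruV (TTCATGT, off=1): starts [3, 17] → cuts [4, 18]

All cut coordinates (distinct, sorted): [4, 15, 18]

Fragment lengths:
  [0,4): 4 bp
  [4,15): 11 bp
  [15,18): 3 bp
  [18,43): 25 bp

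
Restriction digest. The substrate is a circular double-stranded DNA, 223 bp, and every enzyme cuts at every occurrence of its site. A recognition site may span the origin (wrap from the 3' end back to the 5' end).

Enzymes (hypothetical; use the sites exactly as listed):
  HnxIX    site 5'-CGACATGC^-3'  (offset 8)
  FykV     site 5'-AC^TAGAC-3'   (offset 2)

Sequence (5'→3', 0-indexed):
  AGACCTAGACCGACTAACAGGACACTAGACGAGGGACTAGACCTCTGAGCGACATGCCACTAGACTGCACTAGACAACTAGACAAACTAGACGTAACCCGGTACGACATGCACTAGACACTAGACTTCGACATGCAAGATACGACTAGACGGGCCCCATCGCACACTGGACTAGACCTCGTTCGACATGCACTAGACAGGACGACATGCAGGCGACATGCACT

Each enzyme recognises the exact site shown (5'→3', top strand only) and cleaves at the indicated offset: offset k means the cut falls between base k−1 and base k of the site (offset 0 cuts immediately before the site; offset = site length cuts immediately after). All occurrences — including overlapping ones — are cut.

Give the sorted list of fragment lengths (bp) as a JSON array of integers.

Per-enzyme occurrences:
  HnxIX (CGACATGC, off=8): starts [49, 103, 127, 182, 201, 212] → cuts [57, 111, 135, 190, 209, 220]
  FykV (ACTAGAC, off=2): starts [23, 35, 58, 68, 76, 85, 111, 118, 143, 169, 190, 220] → cuts [25, 37, 60, 70, 78, 87, 113, 120, 145, 171, 192, 222]

Pooled cuts: [25, 37, 57, 60, 70, 78, 87, 111, 113, 120, 135, 145, 171, 190, 192, 209, 220, 222]

Fragments:
  25→37: 12 bp
  37→57: 20 bp
  57→60: 3 bp
  60→70: 10 bp
  70→78: 8 bp
  78→87: 9 bp
  87→111: 24 bp
  111→113: 2 bp
  113→120: 7 bp
  120→135: 15 bp
  135→145: 10 bp
  145→171: 26 bp
  171→190: 19 bp
  190→192: 2 bp
  192→209: 17 bp
  209→220: 11 bp
  220→222: 2 bp
  222→25 (wrap): 223-222+25 = 26 bp

[2,2,2,3,7,8,9,10,10,11,12,15,17,19,20,24,26,26]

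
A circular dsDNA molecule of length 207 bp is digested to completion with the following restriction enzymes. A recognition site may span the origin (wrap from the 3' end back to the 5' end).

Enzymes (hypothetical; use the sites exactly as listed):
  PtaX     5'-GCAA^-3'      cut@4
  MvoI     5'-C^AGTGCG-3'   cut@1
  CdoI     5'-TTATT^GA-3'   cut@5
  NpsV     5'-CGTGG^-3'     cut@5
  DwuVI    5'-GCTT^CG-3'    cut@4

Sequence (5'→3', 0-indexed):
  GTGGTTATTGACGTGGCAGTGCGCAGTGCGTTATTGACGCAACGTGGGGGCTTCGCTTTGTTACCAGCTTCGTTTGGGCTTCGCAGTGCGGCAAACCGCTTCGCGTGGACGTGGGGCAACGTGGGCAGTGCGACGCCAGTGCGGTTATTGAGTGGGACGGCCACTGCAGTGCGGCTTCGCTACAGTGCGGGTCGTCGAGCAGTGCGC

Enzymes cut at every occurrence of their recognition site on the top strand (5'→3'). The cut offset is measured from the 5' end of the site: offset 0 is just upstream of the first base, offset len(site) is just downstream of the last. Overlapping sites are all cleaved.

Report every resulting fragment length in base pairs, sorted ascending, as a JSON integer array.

Scan for sites:
  PtaX GCAA/4: at [38, 90, 115] ⇒ [42, 94, 119]
  MvoI CAGTGCG/1: at [16, 23, 83, 125, 136, 166, 182, 199] ⇒ [17, 24, 84, 126, 137, 167, 183, 200]
  CdoI TTATTGA/5: at [4, 30, 144] ⇒ [9, 35, 149]
  NpsV CGTGG/5: at [11, 42, 103, 109, 119, 206] ⇒ [4, 16, 47, 108, 114, 124]
  DwuVI GCTTCG/4: at [49, 66, 77, 97, 173] ⇒ [53, 70, 81, 101, 177]

All cut coordinates (distinct, sorted): [4, 9, 16, 17, 24, 35, 42, 47, 53, 70, 81, 84, 94, 101, 108, 114, 119, 124, 126, 137, 149, 167, 177, 183, 200]

Fragment lengths:
  4→9: 5 bp
  9→16: 7 bp
  16→17: 1 bp
  17→24: 7 bp
  24→35: 11 bp
  35→42: 7 bp
  42→47: 5 bp
  47→53: 6 bp
  53→70: 17 bp
  70→81: 11 bp
  81→84: 3 bp
  84→94: 10 bp
  94→101: 7 bp
  101→108: 7 bp
  108→114: 6 bp
  114→119: 5 bp
  119→124: 5 bp
  124→126: 2 bp
  126→137: 11 bp
  137→149: 12 bp
  149→167: 18 bp
  167→177: 10 bp
  177→183: 6 bp
  183→200: 17 bp
  200→4 (wrap): 207-200+4 = 11 bp

[1,2,3,5,5,5,5,6,6,6,7,7,7,7,7,10,10,11,11,11,11,12,17,17,18]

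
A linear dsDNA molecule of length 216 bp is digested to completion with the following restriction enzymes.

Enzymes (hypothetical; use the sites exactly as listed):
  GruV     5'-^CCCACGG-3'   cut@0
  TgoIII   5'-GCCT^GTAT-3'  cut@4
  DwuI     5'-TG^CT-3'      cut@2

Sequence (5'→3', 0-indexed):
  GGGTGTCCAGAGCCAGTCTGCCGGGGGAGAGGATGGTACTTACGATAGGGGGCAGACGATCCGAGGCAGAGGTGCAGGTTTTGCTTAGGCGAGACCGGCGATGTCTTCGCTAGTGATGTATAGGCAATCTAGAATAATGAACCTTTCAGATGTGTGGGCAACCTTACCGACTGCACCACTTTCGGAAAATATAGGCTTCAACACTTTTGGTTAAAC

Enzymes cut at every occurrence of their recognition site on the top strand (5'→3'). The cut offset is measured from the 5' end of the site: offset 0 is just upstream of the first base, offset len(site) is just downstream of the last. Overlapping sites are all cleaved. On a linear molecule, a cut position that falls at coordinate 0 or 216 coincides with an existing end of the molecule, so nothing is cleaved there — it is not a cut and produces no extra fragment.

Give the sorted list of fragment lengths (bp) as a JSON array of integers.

Scan for sites:
  GruV (CCCACGG, off=0): no sites
  TgoIII (GCCTGTAT, off=4): no sites
  DwuI TGCT/2: at [81] ⇒ [83]

Pooled cuts: [83]

Fragments:
  [0,83): 83 bp
  [83,216): 133 bp

[83,133]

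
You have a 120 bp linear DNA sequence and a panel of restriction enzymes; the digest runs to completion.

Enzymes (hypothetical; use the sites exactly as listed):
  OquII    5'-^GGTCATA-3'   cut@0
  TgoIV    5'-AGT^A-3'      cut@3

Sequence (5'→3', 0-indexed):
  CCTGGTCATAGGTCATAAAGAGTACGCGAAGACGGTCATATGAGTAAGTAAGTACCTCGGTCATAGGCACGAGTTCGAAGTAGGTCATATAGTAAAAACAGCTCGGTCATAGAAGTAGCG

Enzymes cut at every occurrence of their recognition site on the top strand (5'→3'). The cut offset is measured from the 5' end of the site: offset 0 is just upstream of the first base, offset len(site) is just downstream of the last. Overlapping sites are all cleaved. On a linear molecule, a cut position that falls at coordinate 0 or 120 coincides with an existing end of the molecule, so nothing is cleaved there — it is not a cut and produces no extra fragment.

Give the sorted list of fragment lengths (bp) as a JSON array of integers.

[1,3,4,4,4,5,7,10,11,11,12,12,13,23]

Scan for sites:
  OquII (GGTCATA, off=0): starts [3, 10, 33, 58, 82, 104] → cuts [3, 10, 33, 58, 82, 104]
  TgoIV (AGTA, off=3): starts [20, 42, 46, 50, 78, 90, 113] → cuts [23, 45, 49, 53, 81, 93, 116]

Pooled cuts: [3, 10, 23, 33, 45, 49, 53, 58, 81, 82, 93, 104, 116]

Fragments:
  [0,3): 3 bp
  [3,10): 7 bp
  [10,23): 13 bp
  [23,33): 10 bp
  [33,45): 12 bp
  [45,49): 4 bp
  [49,53): 4 bp
  [53,58): 5 bp
  [58,81): 23 bp
  [81,82): 1 bp
  [82,93): 11 bp
  [93,104): 11 bp
  [104,116): 12 bp
  [116,120): 4 bp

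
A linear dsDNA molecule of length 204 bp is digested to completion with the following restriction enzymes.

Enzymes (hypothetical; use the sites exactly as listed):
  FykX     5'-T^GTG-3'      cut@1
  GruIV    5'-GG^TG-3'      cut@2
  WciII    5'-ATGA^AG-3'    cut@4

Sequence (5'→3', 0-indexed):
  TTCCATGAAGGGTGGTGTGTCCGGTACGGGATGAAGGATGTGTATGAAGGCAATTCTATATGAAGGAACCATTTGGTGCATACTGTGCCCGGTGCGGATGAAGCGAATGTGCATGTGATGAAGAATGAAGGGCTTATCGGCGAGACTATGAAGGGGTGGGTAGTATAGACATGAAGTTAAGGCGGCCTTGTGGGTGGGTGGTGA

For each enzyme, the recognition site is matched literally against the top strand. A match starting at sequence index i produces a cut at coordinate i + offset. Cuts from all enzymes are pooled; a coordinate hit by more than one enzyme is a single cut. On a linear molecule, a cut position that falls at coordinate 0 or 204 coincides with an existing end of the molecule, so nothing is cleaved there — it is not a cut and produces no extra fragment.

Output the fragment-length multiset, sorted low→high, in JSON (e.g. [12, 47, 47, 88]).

Site scan:
  FykX TGTG/1: at [15, 38, 83, 107, 113, 188] ⇒ [16, 39, 84, 108, 114, 189]
  GruIV GGTG/2: at [10, 13, 74, 90, 154, 192, 196, 199] ⇒ [12, 15, 76, 92, 156, 194, 198, 201]
  WciII ATGAAG/4: at [4, 30, 43, 59, 97, 117, 124, 147, 170] ⇒ [8, 34, 47, 63, 101, 121, 128, 151, 174]

All cut coordinates (distinct, sorted): [8, 12, 15, 16, 34, 39, 47, 63, 76, 84, 92, 101, 108, 114, 121, 128, 151, 156, 174, 189, 194, 198, 201]

Fragments:
  [0,8): 8 bp
  [8,12): 4 bp
  [12,15): 3 bp
  [15,16): 1 bp
  [16,34): 18 bp
  [34,39): 5 bp
  [39,47): 8 bp
  [47,63): 16 bp
  [63,76): 13 bp
  [76,84): 8 bp
  [84,92): 8 bp
  [92,101): 9 bp
  [101,108): 7 bp
  [108,114): 6 bp
  [114,121): 7 bp
  [121,128): 7 bp
  [128,151): 23 bp
  [151,156): 5 bp
  [156,174): 18 bp
  [174,189): 15 bp
  [189,194): 5 bp
  [194,198): 4 bp
  [198,201): 3 bp
  [201,204): 3 bp

[1,3,3,3,4,4,5,5,5,6,7,7,7,8,8,8,8,9,13,15,16,18,18,23]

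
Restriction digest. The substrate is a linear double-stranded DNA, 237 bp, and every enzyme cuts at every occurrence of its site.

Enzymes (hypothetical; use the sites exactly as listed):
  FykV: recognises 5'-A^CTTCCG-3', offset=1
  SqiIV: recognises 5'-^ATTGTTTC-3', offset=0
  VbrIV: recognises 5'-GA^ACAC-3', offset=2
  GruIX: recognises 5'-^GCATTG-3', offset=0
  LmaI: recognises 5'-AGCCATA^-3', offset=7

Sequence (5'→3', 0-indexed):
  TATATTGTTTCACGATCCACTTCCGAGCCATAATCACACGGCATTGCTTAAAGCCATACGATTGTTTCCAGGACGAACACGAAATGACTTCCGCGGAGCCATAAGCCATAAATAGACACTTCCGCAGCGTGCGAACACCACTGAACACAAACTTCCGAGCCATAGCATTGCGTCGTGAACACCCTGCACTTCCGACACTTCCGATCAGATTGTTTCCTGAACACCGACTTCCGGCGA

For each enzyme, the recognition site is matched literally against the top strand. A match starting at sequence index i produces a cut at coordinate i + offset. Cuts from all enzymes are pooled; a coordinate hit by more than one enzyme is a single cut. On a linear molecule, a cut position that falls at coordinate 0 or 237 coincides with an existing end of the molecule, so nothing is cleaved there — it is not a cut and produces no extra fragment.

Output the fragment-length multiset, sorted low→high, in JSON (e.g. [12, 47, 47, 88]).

[2,3,7,7,7,8,8,9,10,10,10,11,11,12,13,13,14,16,16,16,16,18]

Per-enzyme occurrences:
  FykV ACTTCCG/1: at [18, 86, 117, 150, 187, 196, 226] ⇒ [19, 87, 118, 151, 188, 197, 227]
  SqiIV ATTGTTTC/0: at [3, 60, 208] ⇒ [3, 60, 208]
  VbrIV GAACAC/2: at [74, 132, 142, 176, 218] ⇒ [76, 134, 144, 178, 220]
  GruIX GCATTG/0: at [40, 164] ⇒ [40, 164]
  LmaI AGCCATA/7: at [25, 51, 96, 103, 157] ⇒ [32, 58, 103, 110, 164]

Pooled cuts: [3, 19, 32, 40, 58, 60, 76, 87, 103, 110, 118, 134, 144, 151, 164, 178, 188, 197, 208, 220, 227]

Fragment lengths:
  [0,3): 3 bp
  [3,19): 16 bp
  [19,32): 13 bp
  [32,40): 8 bp
  [40,58): 18 bp
  [58,60): 2 bp
  [60,76): 16 bp
  [76,87): 11 bp
  [87,103): 16 bp
  [103,110): 7 bp
  [110,118): 8 bp
  [118,134): 16 bp
  [134,144): 10 bp
  [144,151): 7 bp
  [151,164): 13 bp
  [164,178): 14 bp
  [178,188): 10 bp
  [188,197): 9 bp
  [197,208): 11 bp
  [208,220): 12 bp
  [220,227): 7 bp
  [227,237): 10 bp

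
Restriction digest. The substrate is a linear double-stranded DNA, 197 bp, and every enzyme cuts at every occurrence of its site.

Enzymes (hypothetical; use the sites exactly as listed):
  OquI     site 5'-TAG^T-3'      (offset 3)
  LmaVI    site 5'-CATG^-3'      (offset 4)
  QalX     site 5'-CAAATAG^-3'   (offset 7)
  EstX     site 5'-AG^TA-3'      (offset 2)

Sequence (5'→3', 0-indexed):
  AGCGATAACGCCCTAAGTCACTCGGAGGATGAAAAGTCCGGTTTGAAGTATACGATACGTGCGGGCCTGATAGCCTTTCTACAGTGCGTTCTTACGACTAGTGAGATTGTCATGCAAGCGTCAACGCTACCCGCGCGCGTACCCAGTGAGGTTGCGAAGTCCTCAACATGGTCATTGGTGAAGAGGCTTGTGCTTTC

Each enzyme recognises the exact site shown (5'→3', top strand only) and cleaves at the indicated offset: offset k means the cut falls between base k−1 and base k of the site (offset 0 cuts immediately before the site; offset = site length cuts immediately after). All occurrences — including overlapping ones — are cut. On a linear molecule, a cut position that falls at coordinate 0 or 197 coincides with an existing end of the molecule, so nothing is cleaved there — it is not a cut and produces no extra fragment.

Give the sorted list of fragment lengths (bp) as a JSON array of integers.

[13,27,48,53,56]

Site scan:
  OquI TAGT/3: at [98] ⇒ [101]
  LmaVI CATG/4: at [110, 166] ⇒ [114, 170]
  QalX (CAAATAG, off=7): no sites
  EstX AGTA/2: at [46] ⇒ [48]

All cut coordinates (distinct, sorted): [48, 101, 114, 170]

Fragment lengths:
  [0,48): 48 bp
  [48,101): 53 bp
  [101,114): 13 bp
  [114,170): 56 bp
  [170,197): 27 bp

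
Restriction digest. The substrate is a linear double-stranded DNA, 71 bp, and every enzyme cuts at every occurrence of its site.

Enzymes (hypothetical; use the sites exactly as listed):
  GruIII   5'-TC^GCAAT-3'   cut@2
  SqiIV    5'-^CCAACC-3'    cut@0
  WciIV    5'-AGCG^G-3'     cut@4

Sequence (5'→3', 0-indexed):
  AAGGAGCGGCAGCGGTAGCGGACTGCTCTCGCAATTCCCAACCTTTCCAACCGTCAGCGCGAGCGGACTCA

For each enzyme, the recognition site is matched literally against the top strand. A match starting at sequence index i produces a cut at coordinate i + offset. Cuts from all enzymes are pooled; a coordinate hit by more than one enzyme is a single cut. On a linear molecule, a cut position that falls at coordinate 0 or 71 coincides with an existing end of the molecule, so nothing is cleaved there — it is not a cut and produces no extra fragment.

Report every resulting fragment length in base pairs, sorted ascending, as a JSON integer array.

Per-enzyme occurrences:
  GruIII TCGCAAT/2: at [28] ⇒ [30]
  SqiIV CCAACC/0: at [37, 46] ⇒ [37, 46]
  WciIV AGCGG/4: at [4, 10, 16, 61] ⇒ [8, 14, 20, 65]

All cut coordinates (distinct, sorted): [8, 14, 20, 30, 37, 46, 65]

Fragment lengths:
  [0,8): 8 bp
  [8,14): 6 bp
  [14,20): 6 bp
  [20,30): 10 bp
  [30,37): 7 bp
  [37,46): 9 bp
  [46,65): 19 bp
  [65,71): 6 bp

[6,6,6,7,8,9,10,19]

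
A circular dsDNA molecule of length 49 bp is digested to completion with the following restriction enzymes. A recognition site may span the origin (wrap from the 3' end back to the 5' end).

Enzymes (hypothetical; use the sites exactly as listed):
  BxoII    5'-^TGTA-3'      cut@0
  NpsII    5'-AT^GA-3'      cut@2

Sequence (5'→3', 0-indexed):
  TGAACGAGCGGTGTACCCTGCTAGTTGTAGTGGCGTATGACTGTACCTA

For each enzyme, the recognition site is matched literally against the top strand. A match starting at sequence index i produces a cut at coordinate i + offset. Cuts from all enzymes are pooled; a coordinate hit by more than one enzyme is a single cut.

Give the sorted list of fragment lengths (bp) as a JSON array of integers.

Site scan:
  BxoII TGTA/0: at [11, 25, 41] ⇒ [11, 25, 41]
  NpsII ATGA/2: at [36, 48] ⇒ [1, 38]

All cut coordinates (distinct, sorted): [1, 11, 25, 38, 41]

Fragments:
  1→11: 10 bp
  11→25: 14 bp
  25→38: 13 bp
  38→41: 3 bp
  41→1 (wrap): 49-41+1 = 9 bp

[3,9,10,13,14]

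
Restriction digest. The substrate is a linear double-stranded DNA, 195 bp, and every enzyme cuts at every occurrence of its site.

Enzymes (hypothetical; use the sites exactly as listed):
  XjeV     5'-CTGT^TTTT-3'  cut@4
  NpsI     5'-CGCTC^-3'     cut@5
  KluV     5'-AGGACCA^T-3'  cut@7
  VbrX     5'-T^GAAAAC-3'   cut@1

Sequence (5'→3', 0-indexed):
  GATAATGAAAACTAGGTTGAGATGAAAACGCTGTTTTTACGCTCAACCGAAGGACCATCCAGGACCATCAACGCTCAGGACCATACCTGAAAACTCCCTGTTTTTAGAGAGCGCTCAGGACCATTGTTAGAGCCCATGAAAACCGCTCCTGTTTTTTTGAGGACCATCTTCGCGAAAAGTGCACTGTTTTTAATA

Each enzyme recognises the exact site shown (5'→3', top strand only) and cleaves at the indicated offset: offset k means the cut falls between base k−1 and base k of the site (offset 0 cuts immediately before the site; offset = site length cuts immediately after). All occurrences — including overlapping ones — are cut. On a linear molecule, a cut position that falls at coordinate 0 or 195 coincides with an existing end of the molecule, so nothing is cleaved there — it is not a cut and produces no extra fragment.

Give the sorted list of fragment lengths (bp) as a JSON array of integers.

[4,5,6,7,7,8,9,10,10,11,11,13,13,14,14,15,17,21]

Scan for sites:
  XjeV CTGTTTTT/4: at [30, 97, 148, 183] ⇒ [34, 101, 152, 187]
  NpsI CGCTC/5: at [39, 71, 111, 143] ⇒ [44, 76, 116, 148]
  KluV AGGACCAT/7: at [50, 60, 76, 116, 159] ⇒ [57, 67, 83, 123, 166]
  VbrX TGAAAAC/1: at [5, 22, 87, 136] ⇒ [6, 23, 88, 137]

Pooled cuts: [6, 23, 34, 44, 57, 67, 76, 83, 88, 101, 116, 123, 137, 148, 152, 166, 187]

Fragments:
  [0,6): 6 bp
  [6,23): 17 bp
  [23,34): 11 bp
  [34,44): 10 bp
  [44,57): 13 bp
  [57,67): 10 bp
  [67,76): 9 bp
  [76,83): 7 bp
  [83,88): 5 bp
  [88,101): 13 bp
  [101,116): 15 bp
  [116,123): 7 bp
  [123,137): 14 bp
  [137,148): 11 bp
  [148,152): 4 bp
  [152,166): 14 bp
  [166,187): 21 bp
  [187,195): 8 bp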